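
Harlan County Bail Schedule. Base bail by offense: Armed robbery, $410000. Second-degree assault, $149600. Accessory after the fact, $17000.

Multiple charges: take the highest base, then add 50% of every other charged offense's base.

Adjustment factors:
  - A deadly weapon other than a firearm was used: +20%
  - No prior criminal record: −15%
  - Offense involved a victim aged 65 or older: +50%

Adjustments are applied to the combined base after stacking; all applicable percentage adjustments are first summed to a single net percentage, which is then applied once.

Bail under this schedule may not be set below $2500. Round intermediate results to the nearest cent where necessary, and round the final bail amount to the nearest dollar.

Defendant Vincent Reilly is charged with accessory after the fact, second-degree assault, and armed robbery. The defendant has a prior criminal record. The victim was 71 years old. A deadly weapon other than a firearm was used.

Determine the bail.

$838610

Base amounts from the schedule: accessory after the fact $17000; second-degree assault $149600; armed robbery $410000.
Stacking rule: highest base plus 50% of each additional charge. Highest is armed robbery at $410000. Additional: $17000 × 50% = $8500; $149600 × 50% = $74800. Combined base = $410000 + $83300 = $493300.
Net percentage adjustment: +20% +50% = +70%. $493300 × 1.7 = $838610.
$838610 is at or above the $2500 minimum.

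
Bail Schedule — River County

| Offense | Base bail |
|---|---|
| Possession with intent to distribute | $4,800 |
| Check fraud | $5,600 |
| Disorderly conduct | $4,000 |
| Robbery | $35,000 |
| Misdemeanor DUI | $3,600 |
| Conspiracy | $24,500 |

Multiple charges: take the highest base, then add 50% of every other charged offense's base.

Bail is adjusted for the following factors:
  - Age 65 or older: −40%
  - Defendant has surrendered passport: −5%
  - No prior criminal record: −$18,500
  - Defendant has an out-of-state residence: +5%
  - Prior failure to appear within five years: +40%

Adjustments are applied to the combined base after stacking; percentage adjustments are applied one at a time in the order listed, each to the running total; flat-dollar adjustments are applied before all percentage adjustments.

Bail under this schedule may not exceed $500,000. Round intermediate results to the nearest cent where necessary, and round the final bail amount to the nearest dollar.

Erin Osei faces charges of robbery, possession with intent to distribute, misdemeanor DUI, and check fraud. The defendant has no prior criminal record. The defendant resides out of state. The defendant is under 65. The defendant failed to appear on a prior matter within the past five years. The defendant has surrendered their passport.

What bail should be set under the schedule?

Base amounts from the schedule: robbery $35,000; possession with intent to distribute $4,800; misdemeanor DUI $3,600; check fraud $5,600.
Stacking rule: highest base plus 50% of each additional charge. Highest is robbery at $35,000. Additional: $4,800 × 50% = $2,400; $3,600 × 50% = $1,800; $5,600 × 50% = $2,800. Combined base = $35,000 + $7,000 = $42,000.
No prior criminal record (−$18,500 flat): $42,000 − $18,500 = $23,500.
Defendant has surrendered passport (−5%): $23,500 × 0.95 = $22,325.
Defendant has an out-of-state residence (+5%): $22,325 × 1.05 = $23,441.25.
Prior failure to appear within five years (+40%): $23,441.25 × 1.4 = $32,817.75.
$32,817.75 is within the $500,000 maximum.
Rounded to the nearest dollar: $32,818.

$32,818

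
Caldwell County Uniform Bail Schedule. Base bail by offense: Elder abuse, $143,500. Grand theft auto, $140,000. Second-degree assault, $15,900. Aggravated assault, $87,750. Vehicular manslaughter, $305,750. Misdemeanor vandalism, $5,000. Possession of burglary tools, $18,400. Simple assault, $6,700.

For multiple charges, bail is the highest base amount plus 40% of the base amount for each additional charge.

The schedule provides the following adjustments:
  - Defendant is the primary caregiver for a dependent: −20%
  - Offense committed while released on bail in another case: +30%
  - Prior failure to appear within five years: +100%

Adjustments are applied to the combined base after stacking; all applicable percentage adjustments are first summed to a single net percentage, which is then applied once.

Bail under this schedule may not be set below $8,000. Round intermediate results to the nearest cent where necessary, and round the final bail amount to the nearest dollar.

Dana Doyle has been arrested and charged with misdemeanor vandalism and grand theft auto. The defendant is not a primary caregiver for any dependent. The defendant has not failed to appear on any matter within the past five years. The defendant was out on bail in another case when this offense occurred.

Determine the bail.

$184,600

Base amounts from the schedule: misdemeanor vandalism $5,000; grand theft auto $140,000.
Stacking rule: highest base plus 40% of each additional charge. Highest is grand theft auto at $140,000. Additional: $5,000 × 40% = $2,000. Combined base = $140,000 + $2,000 = $142,000.
Offense committed while released on bail in another case (+30%): $142,000 × 1.3 = $184,600.
$184,600 is at or above the $8,000 minimum.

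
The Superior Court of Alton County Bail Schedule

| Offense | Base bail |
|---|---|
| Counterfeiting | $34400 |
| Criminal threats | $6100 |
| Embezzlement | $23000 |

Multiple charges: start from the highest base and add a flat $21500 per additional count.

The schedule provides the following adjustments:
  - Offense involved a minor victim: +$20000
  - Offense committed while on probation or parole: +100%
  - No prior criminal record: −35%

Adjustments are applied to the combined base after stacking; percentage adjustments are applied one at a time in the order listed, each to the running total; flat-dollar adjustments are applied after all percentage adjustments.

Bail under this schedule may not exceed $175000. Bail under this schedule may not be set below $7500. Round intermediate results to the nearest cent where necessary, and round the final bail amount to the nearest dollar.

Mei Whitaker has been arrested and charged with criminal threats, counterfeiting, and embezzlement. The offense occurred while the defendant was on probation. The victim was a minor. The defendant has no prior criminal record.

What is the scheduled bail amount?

Base amounts from the schedule: criminal threats $6100; counterfeiting $34400; embezzlement $23000.
Stacking rule: highest base plus $21500 per additional charge. Highest is counterfeiting at $34400; 2 additional charges → +$43000. Combined base = $77400.
Offense committed while on probation or parole (+100%): $77400 × 2 = $154800.
No prior criminal record (−35%): $154800 × 0.65 = $100620.
Offense involved a minor victim (+$20000 flat): $100620 + $20000 = $120620.
$120620 is within the $175000 maximum.
$120620 is at or above the $7500 minimum.

$120620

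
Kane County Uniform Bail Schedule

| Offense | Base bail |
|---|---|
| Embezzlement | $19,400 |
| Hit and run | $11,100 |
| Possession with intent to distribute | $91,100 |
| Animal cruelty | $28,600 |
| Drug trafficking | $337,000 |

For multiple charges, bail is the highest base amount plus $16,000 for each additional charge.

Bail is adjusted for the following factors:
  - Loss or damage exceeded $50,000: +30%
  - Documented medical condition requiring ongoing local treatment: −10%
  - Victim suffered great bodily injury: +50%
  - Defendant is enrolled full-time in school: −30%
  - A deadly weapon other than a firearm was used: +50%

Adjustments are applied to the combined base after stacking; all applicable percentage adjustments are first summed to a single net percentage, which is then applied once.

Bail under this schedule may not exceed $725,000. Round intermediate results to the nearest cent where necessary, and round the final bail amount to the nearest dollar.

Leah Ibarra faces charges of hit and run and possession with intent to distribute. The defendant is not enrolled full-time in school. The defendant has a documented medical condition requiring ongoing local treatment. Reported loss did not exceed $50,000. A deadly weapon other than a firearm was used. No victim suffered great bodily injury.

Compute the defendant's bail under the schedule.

$149,940

Base amounts from the schedule: hit and run $11,100; possession with intent to distribute $91,100.
Stacking rule: highest base plus $16,000 per additional charge. Highest is possession with intent to distribute at $91,100; 1 additional charge → +$16,000. Combined base = $107,100.
Net percentage adjustment: −10% +50% = +40%. $107,100 × 1.4 = $149,940.
$149,940 is within the $725,000 maximum.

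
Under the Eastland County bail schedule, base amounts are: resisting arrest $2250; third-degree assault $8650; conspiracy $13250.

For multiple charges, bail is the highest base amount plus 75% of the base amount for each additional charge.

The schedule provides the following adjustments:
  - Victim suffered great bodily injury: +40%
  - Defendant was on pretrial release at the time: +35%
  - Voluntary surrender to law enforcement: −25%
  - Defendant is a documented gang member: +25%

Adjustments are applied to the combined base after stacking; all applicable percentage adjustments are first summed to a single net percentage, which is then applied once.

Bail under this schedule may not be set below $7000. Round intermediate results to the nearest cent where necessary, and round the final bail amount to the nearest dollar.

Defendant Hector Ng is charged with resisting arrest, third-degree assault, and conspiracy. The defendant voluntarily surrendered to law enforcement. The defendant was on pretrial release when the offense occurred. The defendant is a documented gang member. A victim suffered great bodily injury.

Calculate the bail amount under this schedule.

$37494

Base amounts from the schedule: resisting arrest $2250; third-degree assault $8650; conspiracy $13250.
Stacking rule: highest base plus 75% of each additional charge. Highest is conspiracy at $13250. Additional: $2250 × 75% = $1687.50; $8650 × 75% = $6487.50. Combined base = $13250 + $8175 = $21425.
Net percentage adjustment: +40% +35% −25% +25% = +75%. $21425 × 1.75 = $37493.75.
$37493.75 is at or above the $7000 minimum.
Rounded to the nearest dollar: $37494.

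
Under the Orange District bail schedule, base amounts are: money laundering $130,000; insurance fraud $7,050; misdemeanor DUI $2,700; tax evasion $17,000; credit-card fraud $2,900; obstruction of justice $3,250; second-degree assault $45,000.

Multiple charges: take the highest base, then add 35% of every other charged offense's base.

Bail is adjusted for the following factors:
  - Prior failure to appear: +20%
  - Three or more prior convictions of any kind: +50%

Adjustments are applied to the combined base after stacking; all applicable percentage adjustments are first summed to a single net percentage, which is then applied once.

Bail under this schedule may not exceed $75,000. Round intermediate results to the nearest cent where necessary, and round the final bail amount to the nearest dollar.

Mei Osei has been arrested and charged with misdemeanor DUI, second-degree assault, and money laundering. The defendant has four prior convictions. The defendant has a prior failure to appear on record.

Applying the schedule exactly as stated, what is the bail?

$75,000

Base amounts from the schedule: misdemeanor DUI $2,700; second-degree assault $45,000; money laundering $130,000.
Stacking rule: highest base plus 35% of each additional charge. Highest is money laundering at $130,000. Additional: $2,700 × 35% = $945; $45,000 × 35% = $15,750. Combined base = $130,000 + $16,695 = $146,695.
Net percentage adjustment: +20% +50% = +70%. $146,695 × 1.7 = $249,381.50.
Result $249,381.50 exceeds the maximum of $75,000; bail is capped at $75,000.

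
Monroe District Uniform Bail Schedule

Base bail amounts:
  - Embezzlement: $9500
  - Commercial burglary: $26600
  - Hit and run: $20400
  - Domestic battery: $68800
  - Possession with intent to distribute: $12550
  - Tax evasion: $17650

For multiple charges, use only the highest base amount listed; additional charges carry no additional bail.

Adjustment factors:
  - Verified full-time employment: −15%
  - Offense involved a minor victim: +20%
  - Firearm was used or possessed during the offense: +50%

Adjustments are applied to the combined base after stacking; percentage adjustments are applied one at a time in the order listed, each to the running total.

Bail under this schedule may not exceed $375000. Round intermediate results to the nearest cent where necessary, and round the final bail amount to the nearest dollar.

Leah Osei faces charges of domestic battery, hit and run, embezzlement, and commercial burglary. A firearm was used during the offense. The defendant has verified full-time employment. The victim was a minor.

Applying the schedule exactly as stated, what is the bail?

$105264

Base amounts from the schedule: domestic battery $68800; hit and run $20400; embezzlement $9500; commercial burglary $26600.
Stacking rule: use the highest base only. Highest is domestic battery at $68800. Combined base = $68800.
Verified full-time employment (−15%): $68800 × 0.85 = $58480.
Offense involved a minor victim (+20%): $58480 × 1.2 = $70176.
Firearm was used or possessed during the offense (+50%): $70176 × 1.5 = $105264.
$105264 is within the $375000 maximum.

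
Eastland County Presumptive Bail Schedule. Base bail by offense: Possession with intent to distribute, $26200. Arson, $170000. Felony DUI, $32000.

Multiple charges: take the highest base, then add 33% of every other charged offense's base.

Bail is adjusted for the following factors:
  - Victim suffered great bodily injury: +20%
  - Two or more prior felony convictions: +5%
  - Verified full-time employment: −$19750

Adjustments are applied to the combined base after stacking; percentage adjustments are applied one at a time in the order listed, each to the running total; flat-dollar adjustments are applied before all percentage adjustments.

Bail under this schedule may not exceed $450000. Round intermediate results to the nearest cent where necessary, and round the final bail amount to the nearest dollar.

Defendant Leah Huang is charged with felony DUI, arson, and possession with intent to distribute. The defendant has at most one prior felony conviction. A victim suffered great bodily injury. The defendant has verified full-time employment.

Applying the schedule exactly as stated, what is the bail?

Base amounts from the schedule: felony DUI $32000; arson $170000; possession with intent to distribute $26200.
Stacking rule: highest base plus 33% of each additional charge. Highest is arson at $170000. Additional: $32000 × 33% = $10560; $26200 × 33% = $8646. Combined base = $170000 + $19206 = $189206.
Verified full-time employment (−$19750 flat): $189206 − $19750 = $169456.
Victim suffered great bodily injury (+20%): $169456 × 1.2 = $203347.20.
$203347.20 is within the $450000 maximum.
Rounded to the nearest dollar: $203347.

$203347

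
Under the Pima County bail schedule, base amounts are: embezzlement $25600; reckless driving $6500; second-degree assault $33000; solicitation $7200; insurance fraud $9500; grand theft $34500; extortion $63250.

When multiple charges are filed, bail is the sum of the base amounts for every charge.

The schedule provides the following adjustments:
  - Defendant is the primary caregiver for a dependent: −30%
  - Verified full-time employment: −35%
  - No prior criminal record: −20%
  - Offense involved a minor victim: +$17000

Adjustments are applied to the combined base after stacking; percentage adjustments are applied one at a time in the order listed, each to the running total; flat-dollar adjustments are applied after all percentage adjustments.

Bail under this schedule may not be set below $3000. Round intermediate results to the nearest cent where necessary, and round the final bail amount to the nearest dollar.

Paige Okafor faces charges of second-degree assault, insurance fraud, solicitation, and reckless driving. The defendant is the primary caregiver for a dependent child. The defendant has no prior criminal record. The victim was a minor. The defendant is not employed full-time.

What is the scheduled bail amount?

$48472

Base amounts from the schedule: second-degree assault $33000; insurance fraud $9500; solicitation $7200; reckless driving $6500.
Stacking rule: sum of all bases. $33000 + $9500 + $7200 + $6500 = $56200.
Defendant is the primary caregiver for a dependent (−30%): $56200 × 0.7 = $39340.
No prior criminal record (−20%): $39340 × 0.8 = $31472.
Offense involved a minor victim (+$17000 flat): $31472 + $17000 = $48472.
$48472 is at or above the $3000 minimum.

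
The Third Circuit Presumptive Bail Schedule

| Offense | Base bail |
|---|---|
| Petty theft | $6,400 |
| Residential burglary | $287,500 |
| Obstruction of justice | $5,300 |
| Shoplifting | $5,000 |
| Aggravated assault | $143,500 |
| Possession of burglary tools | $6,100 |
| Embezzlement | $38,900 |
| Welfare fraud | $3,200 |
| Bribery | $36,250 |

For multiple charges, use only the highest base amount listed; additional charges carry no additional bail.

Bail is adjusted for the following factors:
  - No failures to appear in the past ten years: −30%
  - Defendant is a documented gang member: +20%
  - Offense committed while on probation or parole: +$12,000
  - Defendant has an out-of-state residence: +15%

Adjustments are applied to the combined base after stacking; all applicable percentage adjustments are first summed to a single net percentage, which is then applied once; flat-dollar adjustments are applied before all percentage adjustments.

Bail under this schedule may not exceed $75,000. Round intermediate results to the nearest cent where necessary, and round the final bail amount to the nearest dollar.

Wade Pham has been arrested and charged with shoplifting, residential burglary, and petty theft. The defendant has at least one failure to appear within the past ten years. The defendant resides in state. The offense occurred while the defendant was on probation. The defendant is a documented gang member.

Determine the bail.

$75,000

Base amounts from the schedule: shoplifting $5,000; residential burglary $287,500; petty theft $6,400.
Stacking rule: use the highest base only. Highest is residential burglary at $287,500. Combined base = $287,500.
Offense committed while on probation or parole (+$12,000 flat): $287,500 + $12,000 = $299,500.
Defendant is a documented gang member (+20%): $299,500 × 1.2 = $359,400.
Result $359,400 exceeds the maximum of $75,000; bail is capped at $75,000.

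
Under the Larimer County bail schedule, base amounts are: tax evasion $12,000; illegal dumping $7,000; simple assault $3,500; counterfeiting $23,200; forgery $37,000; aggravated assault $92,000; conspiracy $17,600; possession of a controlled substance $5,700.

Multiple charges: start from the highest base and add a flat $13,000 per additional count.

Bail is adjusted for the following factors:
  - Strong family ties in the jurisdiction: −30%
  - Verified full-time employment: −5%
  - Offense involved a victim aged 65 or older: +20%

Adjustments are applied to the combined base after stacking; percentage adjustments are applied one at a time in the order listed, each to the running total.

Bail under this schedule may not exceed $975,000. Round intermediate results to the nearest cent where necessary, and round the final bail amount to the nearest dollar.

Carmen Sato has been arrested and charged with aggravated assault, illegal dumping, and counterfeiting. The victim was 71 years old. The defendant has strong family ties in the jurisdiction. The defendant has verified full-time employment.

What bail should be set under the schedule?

$94,164

Base amounts from the schedule: aggravated assault $92,000; illegal dumping $7,000; counterfeiting $23,200.
Stacking rule: highest base plus $13,000 per additional charge. Highest is aggravated assault at $92,000; 2 additional charges → +$26,000. Combined base = $118,000.
Strong family ties in the jurisdiction (−30%): $118,000 × 0.7 = $82,600.
Verified full-time employment (−5%): $82,600 × 0.95 = $78,470.
Offense involved a victim aged 65 or older (+20%): $78,470 × 1.2 = $94,164.
$94,164 is within the $975,000 maximum.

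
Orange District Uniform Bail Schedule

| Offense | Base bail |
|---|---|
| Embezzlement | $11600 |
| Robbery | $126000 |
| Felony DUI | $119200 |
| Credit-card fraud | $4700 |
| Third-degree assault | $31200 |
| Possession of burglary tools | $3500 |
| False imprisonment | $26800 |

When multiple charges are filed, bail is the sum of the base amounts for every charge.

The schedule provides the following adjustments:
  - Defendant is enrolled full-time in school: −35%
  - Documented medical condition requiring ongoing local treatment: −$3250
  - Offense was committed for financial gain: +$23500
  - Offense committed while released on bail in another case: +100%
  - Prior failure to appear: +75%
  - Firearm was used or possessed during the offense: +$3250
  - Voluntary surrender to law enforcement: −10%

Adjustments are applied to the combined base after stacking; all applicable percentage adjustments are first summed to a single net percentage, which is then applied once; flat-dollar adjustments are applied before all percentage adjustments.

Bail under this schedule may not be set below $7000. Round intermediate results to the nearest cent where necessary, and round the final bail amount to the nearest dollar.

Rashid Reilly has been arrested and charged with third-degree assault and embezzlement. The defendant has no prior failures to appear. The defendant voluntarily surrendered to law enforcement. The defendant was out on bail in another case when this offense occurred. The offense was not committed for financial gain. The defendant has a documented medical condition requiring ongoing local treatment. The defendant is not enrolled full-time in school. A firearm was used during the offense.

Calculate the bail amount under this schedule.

$81320

Base amounts from the schedule: third-degree assault $31200; embezzlement $11600.
Stacking rule: sum of all bases. $31200 + $11600 = $42800.
Documented medical condition requiring ongoing local treatment (−$3250 flat): $42800 − $3250 = $39550.
Firearm was used or possessed during the offense (+$3250 flat): $39550 + $3250 = $42800.
Net percentage adjustment: +100% −10% = +90%. $42800 × 1.9 = $81320.
$81320 is at or above the $7000 minimum.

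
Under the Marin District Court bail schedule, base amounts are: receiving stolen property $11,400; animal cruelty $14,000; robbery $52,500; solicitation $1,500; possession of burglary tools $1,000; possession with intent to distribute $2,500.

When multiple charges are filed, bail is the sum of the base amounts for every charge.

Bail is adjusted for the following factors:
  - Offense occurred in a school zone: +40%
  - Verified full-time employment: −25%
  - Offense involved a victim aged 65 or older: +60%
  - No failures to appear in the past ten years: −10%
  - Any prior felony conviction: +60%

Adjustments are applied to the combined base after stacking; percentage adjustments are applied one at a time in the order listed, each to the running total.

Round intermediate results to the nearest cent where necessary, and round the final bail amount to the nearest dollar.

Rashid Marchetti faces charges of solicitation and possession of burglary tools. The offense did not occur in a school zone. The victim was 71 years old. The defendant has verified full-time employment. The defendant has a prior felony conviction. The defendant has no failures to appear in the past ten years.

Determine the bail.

Base amounts from the schedule: solicitation $1,500; possession of burglary tools $1,000.
Stacking rule: sum of all bases. $1,500 + $1,000 = $2,500.
Verified full-time employment (−25%): $2,500 × 0.75 = $1,875.
Offense involved a victim aged 65 or older (+60%): $1,875 × 1.6 = $3,000.
No failures to appear in the past ten years (−10%): $3,000 × 0.9 = $2,700.
Any prior felony conviction (+60%): $2,700 × 1.6 = $4,320.

$4,320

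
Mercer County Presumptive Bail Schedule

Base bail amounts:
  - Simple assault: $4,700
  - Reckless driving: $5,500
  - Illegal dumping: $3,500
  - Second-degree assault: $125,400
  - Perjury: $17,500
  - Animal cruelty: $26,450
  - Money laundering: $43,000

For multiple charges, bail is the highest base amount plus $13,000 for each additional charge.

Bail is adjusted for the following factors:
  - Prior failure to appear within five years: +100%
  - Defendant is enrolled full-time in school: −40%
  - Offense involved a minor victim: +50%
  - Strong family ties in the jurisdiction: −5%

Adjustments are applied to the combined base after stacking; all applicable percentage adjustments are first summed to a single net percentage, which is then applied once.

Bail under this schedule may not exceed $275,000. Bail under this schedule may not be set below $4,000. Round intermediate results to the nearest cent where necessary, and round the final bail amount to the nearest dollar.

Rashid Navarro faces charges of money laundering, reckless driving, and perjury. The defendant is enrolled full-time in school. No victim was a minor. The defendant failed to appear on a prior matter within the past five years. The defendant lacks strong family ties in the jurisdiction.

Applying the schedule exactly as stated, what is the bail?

Base amounts from the schedule: money laundering $43,000; reckless driving $5,500; perjury $17,500.
Stacking rule: highest base plus $13,000 per additional charge. Highest is money laundering at $43,000; 2 additional charges → +$26,000. Combined base = $69,000.
Net percentage adjustment: +100% −40% = +60%. $69,000 × 1.6 = $110,400.
$110,400 is within the $275,000 maximum.
$110,400 is at or above the $4,000 minimum.

$110,400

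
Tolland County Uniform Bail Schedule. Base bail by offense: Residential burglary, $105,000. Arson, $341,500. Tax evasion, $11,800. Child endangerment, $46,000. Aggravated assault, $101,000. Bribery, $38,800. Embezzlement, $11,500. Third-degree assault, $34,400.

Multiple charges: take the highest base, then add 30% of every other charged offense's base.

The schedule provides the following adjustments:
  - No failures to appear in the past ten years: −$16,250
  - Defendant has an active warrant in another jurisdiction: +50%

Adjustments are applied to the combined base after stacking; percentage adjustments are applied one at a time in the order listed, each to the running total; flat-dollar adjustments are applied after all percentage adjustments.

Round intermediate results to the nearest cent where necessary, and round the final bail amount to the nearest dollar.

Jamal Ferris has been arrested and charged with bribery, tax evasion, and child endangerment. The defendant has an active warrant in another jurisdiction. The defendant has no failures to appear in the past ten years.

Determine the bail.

$75,520

Base amounts from the schedule: bribery $38,800; tax evasion $11,800; child endangerment $46,000.
Stacking rule: highest base plus 30% of each additional charge. Highest is child endangerment at $46,000. Additional: $38,800 × 30% = $11,640; $11,800 × 30% = $3,540. Combined base = $46,000 + $15,180 = $61,180.
Defendant has an active warrant in another jurisdiction (+50%): $61,180 × 1.5 = $91,770.
No failures to appear in the past ten years (−$16,250 flat): $91,770 − $16,250 = $75,520.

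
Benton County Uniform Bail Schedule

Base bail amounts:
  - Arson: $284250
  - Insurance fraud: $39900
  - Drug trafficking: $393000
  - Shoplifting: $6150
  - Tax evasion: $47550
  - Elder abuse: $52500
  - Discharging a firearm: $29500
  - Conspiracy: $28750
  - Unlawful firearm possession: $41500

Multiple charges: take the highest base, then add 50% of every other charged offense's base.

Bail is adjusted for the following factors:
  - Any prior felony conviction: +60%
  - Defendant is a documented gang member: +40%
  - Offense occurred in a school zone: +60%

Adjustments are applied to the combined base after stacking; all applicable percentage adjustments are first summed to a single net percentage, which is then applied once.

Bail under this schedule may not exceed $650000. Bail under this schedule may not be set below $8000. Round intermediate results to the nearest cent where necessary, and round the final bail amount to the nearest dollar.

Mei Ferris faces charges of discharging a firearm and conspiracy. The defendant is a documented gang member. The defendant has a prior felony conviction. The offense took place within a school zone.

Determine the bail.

$114075

Base amounts from the schedule: discharging a firearm $29500; conspiracy $28750.
Stacking rule: highest base plus 50% of each additional charge. Highest is discharging a firearm at $29500. Additional: $28750 × 50% = $14375. Combined base = $29500 + $14375 = $43875.
Net percentage adjustment: +60% +40% +60% = +160%. $43875 × 2.6 = $114075.
$114075 is within the $650000 maximum.
$114075 is at or above the $8000 minimum.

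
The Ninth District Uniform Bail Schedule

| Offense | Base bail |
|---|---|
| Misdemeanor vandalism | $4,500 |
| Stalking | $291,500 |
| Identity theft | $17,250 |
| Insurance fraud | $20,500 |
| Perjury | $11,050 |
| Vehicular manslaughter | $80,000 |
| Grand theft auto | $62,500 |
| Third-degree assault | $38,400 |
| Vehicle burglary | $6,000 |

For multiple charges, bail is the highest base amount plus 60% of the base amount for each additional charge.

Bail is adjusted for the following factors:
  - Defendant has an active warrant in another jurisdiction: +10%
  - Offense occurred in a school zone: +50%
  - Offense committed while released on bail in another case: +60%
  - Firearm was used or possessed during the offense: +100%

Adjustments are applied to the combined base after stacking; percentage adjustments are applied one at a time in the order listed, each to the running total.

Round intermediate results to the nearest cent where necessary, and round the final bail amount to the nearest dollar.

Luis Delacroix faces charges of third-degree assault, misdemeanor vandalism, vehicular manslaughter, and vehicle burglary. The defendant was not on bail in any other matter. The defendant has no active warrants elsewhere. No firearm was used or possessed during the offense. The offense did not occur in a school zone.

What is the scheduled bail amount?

Base amounts from the schedule: third-degree assault $38,400; misdemeanor vandalism $4,500; vehicular manslaughter $80,000; vehicle burglary $6,000.
Stacking rule: highest base plus 60% of each additional charge. Highest is vehicular manslaughter at $80,000. Additional: $38,400 × 60% = $23,040; $4,500 × 60% = $2,700; $6,000 × 60% = $3,600. Combined base = $80,000 + $29,340 = $109,340.
No adjustment factors apply to this defendant.

$109,340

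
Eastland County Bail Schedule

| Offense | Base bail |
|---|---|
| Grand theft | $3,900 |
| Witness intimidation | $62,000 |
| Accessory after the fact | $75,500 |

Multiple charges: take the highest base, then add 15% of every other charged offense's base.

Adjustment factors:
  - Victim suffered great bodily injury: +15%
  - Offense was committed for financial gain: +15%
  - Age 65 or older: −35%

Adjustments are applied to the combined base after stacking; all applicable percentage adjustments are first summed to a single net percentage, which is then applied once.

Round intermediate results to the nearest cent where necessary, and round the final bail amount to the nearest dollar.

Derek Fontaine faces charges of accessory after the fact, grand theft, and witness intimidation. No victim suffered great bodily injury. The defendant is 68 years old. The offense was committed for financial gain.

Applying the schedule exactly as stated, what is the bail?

$68,308

Base amounts from the schedule: accessory after the fact $75,500; grand theft $3,900; witness intimidation $62,000.
Stacking rule: highest base plus 15% of each additional charge. Highest is accessory after the fact at $75,500. Additional: $3,900 × 15% = $585; $62,000 × 15% = $9,300. Combined base = $75,500 + $9,885 = $85,385.
Net percentage adjustment: +15% −35% = −20%. $85,385 × 0.8 = $68,308.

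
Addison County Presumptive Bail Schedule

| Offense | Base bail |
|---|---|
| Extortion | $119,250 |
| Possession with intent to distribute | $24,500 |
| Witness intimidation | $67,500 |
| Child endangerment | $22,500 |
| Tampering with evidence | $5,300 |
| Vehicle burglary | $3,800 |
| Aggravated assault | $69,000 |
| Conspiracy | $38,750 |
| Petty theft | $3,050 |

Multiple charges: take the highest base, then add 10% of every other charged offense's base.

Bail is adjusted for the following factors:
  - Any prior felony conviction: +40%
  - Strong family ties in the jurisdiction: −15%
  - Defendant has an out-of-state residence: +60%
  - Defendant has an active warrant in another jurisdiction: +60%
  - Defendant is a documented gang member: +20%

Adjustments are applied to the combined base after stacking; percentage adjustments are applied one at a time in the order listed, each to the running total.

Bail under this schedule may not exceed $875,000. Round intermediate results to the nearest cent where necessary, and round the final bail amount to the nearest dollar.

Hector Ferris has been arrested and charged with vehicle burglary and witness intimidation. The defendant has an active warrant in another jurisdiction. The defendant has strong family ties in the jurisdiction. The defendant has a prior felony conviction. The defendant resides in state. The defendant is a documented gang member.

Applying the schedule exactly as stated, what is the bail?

$155,092

Base amounts from the schedule: vehicle burglary $3,800; witness intimidation $67,500.
Stacking rule: highest base plus 10% of each additional charge. Highest is witness intimidation at $67,500. Additional: $3,800 × 10% = $380. Combined base = $67,500 + $380 = $67,880.
Any prior felony conviction (+40%): $67,880 × 1.4 = $95,032.
Strong family ties in the jurisdiction (−15%): $95,032 × 0.85 = $80,777.20.
Defendant has an active warrant in another jurisdiction (+60%): $80,777.20 × 1.6 = $129,243.52.
Defendant is a documented gang member (+20%): $129,243.52 × 1.2 = $155,092.22.
$155,092.22 is within the $875,000 maximum.
Rounded to the nearest dollar: $155,092.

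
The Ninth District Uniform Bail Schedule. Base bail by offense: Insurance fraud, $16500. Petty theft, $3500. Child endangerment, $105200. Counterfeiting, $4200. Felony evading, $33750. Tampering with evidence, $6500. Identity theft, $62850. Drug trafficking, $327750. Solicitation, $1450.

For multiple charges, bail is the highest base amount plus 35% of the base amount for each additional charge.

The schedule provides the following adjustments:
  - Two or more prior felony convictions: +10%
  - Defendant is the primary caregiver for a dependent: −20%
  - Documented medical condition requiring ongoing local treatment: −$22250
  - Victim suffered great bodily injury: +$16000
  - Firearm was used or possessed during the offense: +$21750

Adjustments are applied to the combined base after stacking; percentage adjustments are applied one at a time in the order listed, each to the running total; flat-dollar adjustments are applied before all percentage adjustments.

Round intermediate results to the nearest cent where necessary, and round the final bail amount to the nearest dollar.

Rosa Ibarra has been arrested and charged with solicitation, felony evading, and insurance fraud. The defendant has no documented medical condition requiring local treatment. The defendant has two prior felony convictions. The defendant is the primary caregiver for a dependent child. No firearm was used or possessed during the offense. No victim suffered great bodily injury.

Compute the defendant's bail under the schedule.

Base amounts from the schedule: solicitation $1450; felony evading $33750; insurance fraud $16500.
Stacking rule: highest base plus 35% of each additional charge. Highest is felony evading at $33750. Additional: $1450 × 35% = $507.50; $16500 × 35% = $5775. Combined base = $33750 + $6282.50 = $40032.50.
Two or more prior felony convictions (+10%): $40032.50 × 1.1 = $44035.75.
Defendant is the primary caregiver for a dependent (−20%): $44035.75 × 0.8 = $35228.60.
Rounded to the nearest dollar: $35229.

$35229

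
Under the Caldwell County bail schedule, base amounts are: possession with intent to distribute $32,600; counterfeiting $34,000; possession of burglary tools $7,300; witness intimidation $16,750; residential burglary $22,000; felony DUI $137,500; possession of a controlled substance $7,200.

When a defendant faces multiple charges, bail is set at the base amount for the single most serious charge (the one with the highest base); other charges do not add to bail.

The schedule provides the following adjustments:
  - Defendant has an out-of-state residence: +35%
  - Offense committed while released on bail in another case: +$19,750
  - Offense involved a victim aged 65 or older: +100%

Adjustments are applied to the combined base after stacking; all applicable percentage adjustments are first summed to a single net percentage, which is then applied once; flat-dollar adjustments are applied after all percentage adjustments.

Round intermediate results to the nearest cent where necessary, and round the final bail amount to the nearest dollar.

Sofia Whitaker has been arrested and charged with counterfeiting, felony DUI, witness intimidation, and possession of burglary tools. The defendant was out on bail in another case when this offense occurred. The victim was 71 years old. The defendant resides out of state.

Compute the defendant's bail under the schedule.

Base amounts from the schedule: counterfeiting $34,000; felony DUI $137,500; witness intimidation $16,750; possession of burglary tools $7,300.
Stacking rule: use the highest base only. Highest is felony DUI at $137,500. Combined base = $137,500.
Net percentage adjustment: +35% +100% = +135%. $137,500 × 2.35 = $323,125.
Offense committed while released on bail in another case (+$19,750 flat): $323,125 + $19,750 = $342,875.

$342,875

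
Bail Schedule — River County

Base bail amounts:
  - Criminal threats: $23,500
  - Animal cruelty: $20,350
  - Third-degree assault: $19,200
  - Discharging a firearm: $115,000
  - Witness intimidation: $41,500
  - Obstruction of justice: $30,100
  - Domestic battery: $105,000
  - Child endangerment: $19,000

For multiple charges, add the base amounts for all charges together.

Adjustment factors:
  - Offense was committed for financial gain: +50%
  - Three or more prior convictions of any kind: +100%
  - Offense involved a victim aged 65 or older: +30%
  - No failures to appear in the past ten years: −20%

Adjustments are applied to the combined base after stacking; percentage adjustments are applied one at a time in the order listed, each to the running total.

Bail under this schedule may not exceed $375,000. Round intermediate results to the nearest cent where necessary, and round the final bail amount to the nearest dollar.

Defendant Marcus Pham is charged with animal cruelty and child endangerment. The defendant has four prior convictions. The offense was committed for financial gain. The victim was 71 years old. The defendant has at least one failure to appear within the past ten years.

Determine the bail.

$153,465

Base amounts from the schedule: animal cruelty $20,350; child endangerment $19,000.
Stacking rule: sum of all bases. $20,350 + $19,000 = $39,350.
Offense was committed for financial gain (+50%): $39,350 × 1.5 = $59,025.
Three or more prior convictions of any kind (+100%): $59,025 × 2 = $118,050.
Offense involved a victim aged 65 or older (+30%): $118,050 × 1.3 = $153,465.
$153,465 is within the $375,000 maximum.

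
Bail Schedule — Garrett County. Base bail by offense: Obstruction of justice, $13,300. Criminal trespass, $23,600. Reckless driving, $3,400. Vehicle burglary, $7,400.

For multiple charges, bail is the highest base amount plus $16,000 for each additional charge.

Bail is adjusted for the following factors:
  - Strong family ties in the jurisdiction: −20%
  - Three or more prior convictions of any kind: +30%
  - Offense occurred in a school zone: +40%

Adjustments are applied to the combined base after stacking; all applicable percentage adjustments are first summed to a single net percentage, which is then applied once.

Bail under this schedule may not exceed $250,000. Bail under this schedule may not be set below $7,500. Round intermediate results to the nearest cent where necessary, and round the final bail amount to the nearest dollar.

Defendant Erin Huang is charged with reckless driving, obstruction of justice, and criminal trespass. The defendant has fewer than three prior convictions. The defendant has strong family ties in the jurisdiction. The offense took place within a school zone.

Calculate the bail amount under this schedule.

$66,720

Base amounts from the schedule: reckless driving $3,400; obstruction of justice $13,300; criminal trespass $23,600.
Stacking rule: highest base plus $16,000 per additional charge. Highest is criminal trespass at $23,600; 2 additional charges → +$32,000. Combined base = $55,600.
Net percentage adjustment: −20% +40% = +20%. $55,600 × 1.2 = $66,720.
$66,720 is within the $250,000 maximum.
$66,720 is at or above the $7,500 minimum.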